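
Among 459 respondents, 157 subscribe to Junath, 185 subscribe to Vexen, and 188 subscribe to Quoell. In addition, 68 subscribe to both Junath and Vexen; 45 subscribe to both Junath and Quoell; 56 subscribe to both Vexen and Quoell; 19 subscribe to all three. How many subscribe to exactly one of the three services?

By inclusion–exclusion (exactly-one form):
|exactly one| = 157 + 185 + 188 − 2·68 − 2·45 − 2·56 + 3·19 = 249

249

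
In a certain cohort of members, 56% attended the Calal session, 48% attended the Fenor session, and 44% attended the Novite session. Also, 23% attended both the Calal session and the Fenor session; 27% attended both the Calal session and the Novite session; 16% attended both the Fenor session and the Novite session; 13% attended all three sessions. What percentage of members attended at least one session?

By inclusion-exclusion,
P(at least one) = 56 + 48 + 44 − 23 − 27 − 16 + 13 = 95%

95%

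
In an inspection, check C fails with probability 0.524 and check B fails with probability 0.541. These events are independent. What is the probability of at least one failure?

0.781516

P(none) = (1 − 0.524) × (1 − 0.541) = 0.476 × 0.459 = 0.218484
P(at least one) = 1 − 0.218484 = 0.781516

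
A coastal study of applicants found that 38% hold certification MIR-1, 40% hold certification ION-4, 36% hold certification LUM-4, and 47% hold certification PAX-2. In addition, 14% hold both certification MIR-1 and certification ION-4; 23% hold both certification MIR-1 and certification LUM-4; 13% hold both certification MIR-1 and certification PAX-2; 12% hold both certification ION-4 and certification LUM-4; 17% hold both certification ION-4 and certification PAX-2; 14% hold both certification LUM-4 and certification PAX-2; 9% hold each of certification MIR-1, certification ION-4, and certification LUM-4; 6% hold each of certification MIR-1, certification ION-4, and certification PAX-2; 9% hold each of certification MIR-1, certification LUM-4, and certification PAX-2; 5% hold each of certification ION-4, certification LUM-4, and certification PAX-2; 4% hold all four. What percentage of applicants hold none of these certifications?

By inclusion-exclusion,
P(at least one) = 38 + 40 + 36 + 47 − 14 − 23 − 13 − 12 − 17 − 14 + 9 + 6 + 9 + 5 − 4 = 93%
P(none) = 100% − 93% = 7%

7%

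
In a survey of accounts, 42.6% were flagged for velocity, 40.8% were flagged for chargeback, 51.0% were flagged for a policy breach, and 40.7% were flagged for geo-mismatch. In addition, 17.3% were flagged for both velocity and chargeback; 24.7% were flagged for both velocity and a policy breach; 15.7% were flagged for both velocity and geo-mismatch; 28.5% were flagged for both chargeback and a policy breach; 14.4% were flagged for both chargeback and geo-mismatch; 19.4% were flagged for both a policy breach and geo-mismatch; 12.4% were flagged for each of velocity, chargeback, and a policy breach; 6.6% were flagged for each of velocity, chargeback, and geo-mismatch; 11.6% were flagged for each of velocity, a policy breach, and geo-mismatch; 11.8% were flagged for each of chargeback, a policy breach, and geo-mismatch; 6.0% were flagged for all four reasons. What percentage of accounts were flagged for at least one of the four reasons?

91.5%

P(at least one) = 42.6 + 40.8 + 51.0 + 40.7 − 17.3 − 24.7 − 15.7 − 28.5 − 14.4 − 19.4 + 12.4 + 6.6 + 11.6 + 11.8 − 6.0 = 91.5%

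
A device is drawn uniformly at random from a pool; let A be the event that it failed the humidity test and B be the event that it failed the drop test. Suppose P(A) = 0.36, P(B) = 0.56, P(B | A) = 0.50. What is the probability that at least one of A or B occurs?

0.74

P(A ∩ B) = P(A)·P(B|A) = 0.36 × 0.50 = 0.18
P(A ∪ B) = 0.36 + 0.56 − 0.18 = 0.74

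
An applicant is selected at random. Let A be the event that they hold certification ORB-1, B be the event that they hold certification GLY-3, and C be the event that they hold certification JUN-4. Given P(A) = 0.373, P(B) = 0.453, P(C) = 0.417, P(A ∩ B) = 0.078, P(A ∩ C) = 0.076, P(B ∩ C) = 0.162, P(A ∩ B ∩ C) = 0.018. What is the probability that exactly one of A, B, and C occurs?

0.665

By inclusion–exclusion (exactly-one form):
P(exactly one) = 0.373 + 0.453 + 0.417 − 2·0.078 − 2·0.076 − 2·0.162 + 3·0.018 = 0.665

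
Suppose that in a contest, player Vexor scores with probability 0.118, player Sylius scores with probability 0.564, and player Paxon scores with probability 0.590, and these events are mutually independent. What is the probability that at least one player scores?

0.84233368

Independence gives P(none) = ∏(1 − pᵢ).
P(none) = (1 − 0.118) × (1 − 0.564) × (1 − 0.590) = 0.882 × 0.436 × 0.410 = 0.15766632
P(at least one) = 1 − 0.15766632 = 0.84233368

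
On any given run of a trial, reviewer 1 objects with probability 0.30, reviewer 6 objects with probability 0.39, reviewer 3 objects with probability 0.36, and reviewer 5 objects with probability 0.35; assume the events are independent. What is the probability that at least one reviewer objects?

0.822368

Independence gives P(none) = ∏(1 − pᵢ).
P(none) = (1 − 0.30) × (1 − 0.39) × (1 − 0.36) × (1 − 0.35) = 0.70 × 0.61 × 0.64 × 0.65 = 0.177632
P(at least one) = 1 − 0.177632 = 0.822368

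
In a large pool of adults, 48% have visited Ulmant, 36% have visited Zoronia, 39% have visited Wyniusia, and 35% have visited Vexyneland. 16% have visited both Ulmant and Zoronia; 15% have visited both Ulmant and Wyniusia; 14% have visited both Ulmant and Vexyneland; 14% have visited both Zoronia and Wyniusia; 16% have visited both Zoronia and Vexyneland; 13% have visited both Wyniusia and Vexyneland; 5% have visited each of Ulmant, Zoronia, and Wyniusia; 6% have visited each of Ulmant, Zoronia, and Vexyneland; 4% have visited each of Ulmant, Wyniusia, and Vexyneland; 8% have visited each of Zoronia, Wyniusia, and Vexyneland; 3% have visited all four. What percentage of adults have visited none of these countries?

Inclusion–exclusion gives
P(≥1) = 48 + 36 + 39 + 35 − 16 − 15 − 14 − 14 − 16 − 13 + 5 + 6 + 4 + 8 − 3 = 90%
P(none) = 100% − 90% = 10%

10%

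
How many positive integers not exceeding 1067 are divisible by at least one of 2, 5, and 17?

665

⌊1067/2⌋ + ⌊1067/5⌋ + ⌊1067/17⌋ − ⌊1067/10⌋ − ⌊1067/34⌋ − ⌊1067/85⌋ + ⌊1067/170⌋ = 533 + 213 + 62 − 106 − 31 − 12 + 6 = 665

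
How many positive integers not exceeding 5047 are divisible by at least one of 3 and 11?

1988

By inclusion-exclusion,
1682 + 458 − 152 = 1988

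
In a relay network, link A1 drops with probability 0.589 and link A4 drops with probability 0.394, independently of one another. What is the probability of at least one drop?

P(none) = (1 − 0.589) × (1 − 0.394) = 0.411 × 0.606 = 0.249066
P(at least one) = 1 − 0.249066 = 0.750934

0.750934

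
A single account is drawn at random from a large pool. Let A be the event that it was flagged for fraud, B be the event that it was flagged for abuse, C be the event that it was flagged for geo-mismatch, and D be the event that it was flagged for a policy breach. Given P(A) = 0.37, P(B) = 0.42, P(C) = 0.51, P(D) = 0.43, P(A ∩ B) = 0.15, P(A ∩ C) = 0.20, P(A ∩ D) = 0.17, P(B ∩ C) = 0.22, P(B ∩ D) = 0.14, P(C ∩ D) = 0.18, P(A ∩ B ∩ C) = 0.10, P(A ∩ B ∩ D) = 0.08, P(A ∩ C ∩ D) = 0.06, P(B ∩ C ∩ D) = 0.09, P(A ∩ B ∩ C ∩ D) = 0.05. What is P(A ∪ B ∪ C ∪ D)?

0.95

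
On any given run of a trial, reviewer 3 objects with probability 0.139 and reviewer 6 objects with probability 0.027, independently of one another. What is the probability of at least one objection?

P(none) = (1 − 0.139) × (1 − 0.027) = 0.861 × 0.973 = 0.837753
P(at least one) = 1 − 0.837753 = 0.162247

0.162247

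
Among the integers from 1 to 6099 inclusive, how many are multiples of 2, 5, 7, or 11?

By inclusion–exclusion:
3049 + 1219 + 871 + 554 − 609 − 435 − 277 − 174 − 110 − 79 + 87 + 55 + 39 + 15 − 7 = 4198

4198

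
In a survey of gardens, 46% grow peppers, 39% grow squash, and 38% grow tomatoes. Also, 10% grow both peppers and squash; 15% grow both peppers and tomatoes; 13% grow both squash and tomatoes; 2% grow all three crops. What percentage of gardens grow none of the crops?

13%

P(at least one) = 46 + 39 + 38 − 10 − 15 − 13 + 2 = 87%
P(none) = 100% − 87% = 13%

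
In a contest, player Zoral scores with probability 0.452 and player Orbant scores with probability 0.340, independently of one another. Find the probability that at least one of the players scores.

0.63832

Independence gives P(none) = ∏(1 − pᵢ).
P(none) = (1 − 0.452) × (1 − 0.340) = 0.548 × 0.660 = 0.36168
P(at least one) = 1 − 0.36168 = 0.63832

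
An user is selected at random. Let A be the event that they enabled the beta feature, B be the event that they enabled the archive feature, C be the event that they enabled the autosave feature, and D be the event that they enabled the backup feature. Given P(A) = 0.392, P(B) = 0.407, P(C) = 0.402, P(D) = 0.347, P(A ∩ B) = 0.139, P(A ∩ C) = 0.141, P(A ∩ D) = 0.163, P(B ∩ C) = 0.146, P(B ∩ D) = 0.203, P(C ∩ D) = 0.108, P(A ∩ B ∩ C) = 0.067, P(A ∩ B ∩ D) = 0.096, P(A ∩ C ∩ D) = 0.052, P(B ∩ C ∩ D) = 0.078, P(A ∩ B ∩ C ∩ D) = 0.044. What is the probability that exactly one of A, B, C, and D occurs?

0.451

By inclusion–exclusion (exactly-one form):
P(exactly one) = 0.392 + 0.407 + 0.402 + 0.347 − 2·0.139 − 2·0.141 − 2·0.163 − 2·0.146 − 2·0.203 − 2·0.108 + 3·0.067 + 3·0.096 + 3·0.052 + 3·0.078 − 4·0.044 = 0.451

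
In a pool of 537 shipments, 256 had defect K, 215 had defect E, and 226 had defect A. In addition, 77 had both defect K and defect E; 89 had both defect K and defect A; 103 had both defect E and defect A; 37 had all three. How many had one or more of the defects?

465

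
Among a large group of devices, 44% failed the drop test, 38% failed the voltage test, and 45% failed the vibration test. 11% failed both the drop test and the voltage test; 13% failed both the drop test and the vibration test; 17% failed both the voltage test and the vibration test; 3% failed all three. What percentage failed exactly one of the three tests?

P(exactly one) = 44 + 38 + 45 − 2·11 − 2·13 − 2·17 + 3·3 = 54%

54%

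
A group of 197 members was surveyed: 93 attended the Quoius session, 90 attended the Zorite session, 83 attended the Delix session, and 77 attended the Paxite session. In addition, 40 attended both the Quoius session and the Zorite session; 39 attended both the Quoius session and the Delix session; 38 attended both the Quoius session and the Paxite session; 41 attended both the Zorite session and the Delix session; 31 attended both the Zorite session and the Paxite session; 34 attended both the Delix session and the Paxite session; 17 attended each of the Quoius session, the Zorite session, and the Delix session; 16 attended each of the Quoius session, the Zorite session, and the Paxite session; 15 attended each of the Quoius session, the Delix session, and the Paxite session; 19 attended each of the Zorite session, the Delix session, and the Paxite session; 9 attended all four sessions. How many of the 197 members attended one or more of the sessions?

178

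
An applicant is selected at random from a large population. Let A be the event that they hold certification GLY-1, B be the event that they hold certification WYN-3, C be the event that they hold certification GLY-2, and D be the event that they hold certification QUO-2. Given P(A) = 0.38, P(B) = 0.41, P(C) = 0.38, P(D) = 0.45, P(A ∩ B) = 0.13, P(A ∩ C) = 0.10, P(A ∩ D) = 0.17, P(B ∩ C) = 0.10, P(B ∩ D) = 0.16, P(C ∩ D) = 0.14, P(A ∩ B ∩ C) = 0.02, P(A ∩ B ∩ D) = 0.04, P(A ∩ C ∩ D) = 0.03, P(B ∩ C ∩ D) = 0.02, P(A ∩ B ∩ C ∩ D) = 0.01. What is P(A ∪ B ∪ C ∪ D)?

P(A ∪ B ∪ C ∪ D) = 0.38 + 0.41 + 0.38 + 0.45 − 0.13 − 0.10 − 0.17 − 0.10 − 0.16 − 0.14 + 0.02 + 0.04 + 0.03 + 0.02 − 0.01 = 0.92

0.92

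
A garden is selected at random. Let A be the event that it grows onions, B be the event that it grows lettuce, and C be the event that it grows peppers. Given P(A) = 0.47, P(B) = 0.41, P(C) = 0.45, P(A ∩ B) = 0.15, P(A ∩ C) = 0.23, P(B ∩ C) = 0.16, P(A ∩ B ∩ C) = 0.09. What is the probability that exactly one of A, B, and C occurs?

0.52

P(exactly one) = 0.47 + 0.41 + 0.45 − 2·0.15 − 2·0.23 − 2·0.16 + 3·0.09 = 0.52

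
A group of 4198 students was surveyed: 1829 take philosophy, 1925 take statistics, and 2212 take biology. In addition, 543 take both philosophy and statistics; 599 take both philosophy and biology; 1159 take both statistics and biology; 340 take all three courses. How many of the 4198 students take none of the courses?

193

|at least one| = 1829 + 1925 + 2212 − 543 − 599 − 1159 + 340 = 4005
None: 4198 − 4005 = 193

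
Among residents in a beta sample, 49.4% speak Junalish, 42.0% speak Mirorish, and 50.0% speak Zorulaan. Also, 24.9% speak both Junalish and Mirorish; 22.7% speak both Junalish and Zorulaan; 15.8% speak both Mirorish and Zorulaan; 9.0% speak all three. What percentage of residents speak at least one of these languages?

87.0%

Apply inclusion-exclusion:
P(at least one) = 49.4 + 42.0 + 50.0 − 24.9 − 22.7 − 15.8 + 9.0 = 87.0%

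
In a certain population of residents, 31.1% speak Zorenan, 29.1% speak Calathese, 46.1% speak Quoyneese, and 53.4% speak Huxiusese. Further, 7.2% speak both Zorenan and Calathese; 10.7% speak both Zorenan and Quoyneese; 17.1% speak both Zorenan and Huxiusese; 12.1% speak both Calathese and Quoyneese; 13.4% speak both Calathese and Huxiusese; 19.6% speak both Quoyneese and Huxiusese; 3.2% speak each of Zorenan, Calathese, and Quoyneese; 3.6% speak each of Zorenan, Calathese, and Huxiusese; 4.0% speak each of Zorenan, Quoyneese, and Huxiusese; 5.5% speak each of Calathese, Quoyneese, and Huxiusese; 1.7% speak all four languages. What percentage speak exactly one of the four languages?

Using the inclusion–exclusion count for exactly one event:
P(exactly one) = 31.1 + 29.1 + 46.1 + 53.4 − 2·7.2 − 2·10.7 − 2·17.1 − 2·12.1 − 2·13.4 − 2·19.6 + 3·3.2 + 3·3.6 + 3·4.0 + 3·5.5 − 4·1.7 = 41.6%

41.6%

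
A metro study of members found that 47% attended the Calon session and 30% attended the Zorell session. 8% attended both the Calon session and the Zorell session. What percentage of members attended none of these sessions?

31%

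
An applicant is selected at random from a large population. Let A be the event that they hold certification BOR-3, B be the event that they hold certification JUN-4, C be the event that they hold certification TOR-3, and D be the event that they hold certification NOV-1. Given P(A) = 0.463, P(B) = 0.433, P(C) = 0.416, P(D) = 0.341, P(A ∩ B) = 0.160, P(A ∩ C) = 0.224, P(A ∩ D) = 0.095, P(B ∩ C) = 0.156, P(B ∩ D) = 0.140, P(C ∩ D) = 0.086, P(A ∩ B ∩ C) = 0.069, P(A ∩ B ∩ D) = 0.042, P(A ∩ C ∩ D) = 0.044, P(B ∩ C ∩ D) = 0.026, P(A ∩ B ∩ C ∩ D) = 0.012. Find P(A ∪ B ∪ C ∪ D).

P(A ∪ B ∪ C ∪ D) = 0.463 + 0.433 + 0.416 + 0.341 − 0.160 − 0.224 − 0.095 − 0.156 − 0.140 − 0.086 + 0.069 + 0.042 + 0.044 + 0.026 − 0.012 = 0.961

0.961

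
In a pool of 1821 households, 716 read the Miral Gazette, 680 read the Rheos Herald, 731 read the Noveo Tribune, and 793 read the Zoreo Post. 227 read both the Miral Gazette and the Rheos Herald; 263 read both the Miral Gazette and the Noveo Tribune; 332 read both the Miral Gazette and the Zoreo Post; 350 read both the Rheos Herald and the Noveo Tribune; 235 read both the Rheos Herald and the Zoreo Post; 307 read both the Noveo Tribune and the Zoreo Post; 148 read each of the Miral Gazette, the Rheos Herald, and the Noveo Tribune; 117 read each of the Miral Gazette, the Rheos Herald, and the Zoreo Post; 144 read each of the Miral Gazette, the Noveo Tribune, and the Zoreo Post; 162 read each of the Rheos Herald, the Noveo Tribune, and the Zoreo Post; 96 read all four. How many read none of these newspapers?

140

By inclusion–exclusion:
|at least one| = 716 + 680 + 731 + 793 − 227 − 263 − 332 − 350 − 235 − 307 + 148 + 117 + 144 + 162 − 96 = 1681
None: 1821 − 1681 = 140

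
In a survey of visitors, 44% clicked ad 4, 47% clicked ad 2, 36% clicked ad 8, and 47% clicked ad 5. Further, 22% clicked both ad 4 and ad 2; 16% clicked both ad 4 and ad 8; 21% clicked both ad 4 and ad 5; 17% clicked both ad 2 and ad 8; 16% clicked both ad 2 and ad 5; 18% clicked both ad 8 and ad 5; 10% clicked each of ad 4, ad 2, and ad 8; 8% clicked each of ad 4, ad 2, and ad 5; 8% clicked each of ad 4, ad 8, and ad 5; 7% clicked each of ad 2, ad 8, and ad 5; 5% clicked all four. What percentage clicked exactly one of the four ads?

33%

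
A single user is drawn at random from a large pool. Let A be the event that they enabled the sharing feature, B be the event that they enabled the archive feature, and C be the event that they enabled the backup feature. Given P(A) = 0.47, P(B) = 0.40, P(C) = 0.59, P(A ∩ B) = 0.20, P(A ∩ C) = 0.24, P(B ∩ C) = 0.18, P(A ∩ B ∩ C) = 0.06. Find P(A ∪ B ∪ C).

0.90

By inclusion-exclusion,
P(A ∪ B ∪ C) = 0.47 + 0.40 + 0.59 − 0.20 − 0.24 − 0.18 + 0.06 = 0.90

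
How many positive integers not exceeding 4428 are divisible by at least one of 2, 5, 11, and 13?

Apply inclusion-exclusion:
floor(4428/2) + floor(4428/5) + floor(4428/11) + floor(4428/13) − floor(4428/10) − floor(4428/22) − floor(4428/26) − floor(4428/55) − floor(4428/65) − floor(4428/143) + floor(4428/110) + floor(4428/130) + floor(4428/286) + floor(4428/715) − floor(4428/1430) = 2214 + 885 + 402 + 340 − 442 − 201 − 170 − 80 − 68 − 30 + 40 + 34 + 15 + 6 − 3 = 2942

2942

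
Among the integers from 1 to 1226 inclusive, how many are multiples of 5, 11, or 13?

403

By inclusion–exclusion:
floor(1226/5) + floor(1226/11) + floor(1226/13) − floor(1226/55) − floor(1226/65) − floor(1226/143) + floor(1226/715) = 245 + 111 + 94 − 22 − 18 − 8 + 1 = 403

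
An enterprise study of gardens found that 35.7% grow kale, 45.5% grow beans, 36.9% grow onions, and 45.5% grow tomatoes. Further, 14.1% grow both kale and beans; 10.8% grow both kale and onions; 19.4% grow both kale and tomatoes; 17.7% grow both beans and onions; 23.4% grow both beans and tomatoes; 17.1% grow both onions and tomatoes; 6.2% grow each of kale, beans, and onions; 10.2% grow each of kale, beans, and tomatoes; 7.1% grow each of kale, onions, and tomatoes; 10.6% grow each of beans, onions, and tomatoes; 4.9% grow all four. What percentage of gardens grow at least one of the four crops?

90.3%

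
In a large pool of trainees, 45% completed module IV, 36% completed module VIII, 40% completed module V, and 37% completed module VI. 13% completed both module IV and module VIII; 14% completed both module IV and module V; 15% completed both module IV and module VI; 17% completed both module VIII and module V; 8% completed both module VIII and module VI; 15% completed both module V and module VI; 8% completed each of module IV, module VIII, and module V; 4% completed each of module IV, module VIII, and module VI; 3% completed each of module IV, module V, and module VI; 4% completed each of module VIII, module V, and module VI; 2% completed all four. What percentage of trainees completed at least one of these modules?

P(union) = 45 + 36 + 40 + 37 − 13 − 14 − 15 − 17 − 8 − 15 + 8 + 4 + 3 + 4 − 2 = 93%

93%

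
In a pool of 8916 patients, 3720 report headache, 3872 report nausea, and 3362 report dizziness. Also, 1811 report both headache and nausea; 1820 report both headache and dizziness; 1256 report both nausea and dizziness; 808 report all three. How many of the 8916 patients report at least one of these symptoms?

N(≥1) = 3720 + 3872 + 3362 − 1811 − 1820 − 1256 + 808 = 6875

6875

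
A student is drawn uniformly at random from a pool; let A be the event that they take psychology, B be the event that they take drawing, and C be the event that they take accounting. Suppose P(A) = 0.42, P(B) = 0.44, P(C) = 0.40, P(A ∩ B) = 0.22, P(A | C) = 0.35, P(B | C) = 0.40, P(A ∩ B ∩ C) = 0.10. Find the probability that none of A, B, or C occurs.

0.16

P(A ∩ C) = P(C)·P(A|C) = 0.40 × 0.35 = 0.14
P(B ∩ C) = P(C)·P(B|C) = 0.40 × 0.40 = 0.16
P(A ∪ B ∪ C) = 0.42 + 0.44 + 0.40 − 0.22 − 0.14 − 0.16 + 0.10 = 0.84
P(none) = 1 − 0.84 = 0.16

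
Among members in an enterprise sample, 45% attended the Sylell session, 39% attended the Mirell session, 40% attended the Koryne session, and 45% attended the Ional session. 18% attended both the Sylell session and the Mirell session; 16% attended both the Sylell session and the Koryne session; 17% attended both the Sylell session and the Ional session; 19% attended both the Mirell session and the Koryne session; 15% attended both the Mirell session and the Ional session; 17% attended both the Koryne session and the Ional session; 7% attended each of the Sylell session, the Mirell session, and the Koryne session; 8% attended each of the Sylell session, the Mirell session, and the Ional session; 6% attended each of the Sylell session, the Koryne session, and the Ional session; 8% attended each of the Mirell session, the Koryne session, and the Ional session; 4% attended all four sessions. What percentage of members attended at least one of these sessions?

P(union) = 45 + 39 + 40 + 45 − 18 − 16 − 17 − 19 − 15 − 17 + 7 + 8 + 6 + 8 − 4 = 92%

92%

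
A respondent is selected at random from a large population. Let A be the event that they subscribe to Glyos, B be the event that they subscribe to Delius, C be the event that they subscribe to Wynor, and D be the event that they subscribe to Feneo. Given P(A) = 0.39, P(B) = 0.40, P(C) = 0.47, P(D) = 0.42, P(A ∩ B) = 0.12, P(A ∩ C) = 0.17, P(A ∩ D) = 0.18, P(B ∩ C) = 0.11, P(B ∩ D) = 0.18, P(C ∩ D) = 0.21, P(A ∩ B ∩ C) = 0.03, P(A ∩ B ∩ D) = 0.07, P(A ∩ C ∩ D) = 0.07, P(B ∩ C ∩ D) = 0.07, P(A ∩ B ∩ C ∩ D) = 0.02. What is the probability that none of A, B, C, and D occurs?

0.07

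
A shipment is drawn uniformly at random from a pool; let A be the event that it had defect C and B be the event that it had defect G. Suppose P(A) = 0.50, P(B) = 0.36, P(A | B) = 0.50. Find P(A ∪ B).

P(A ∩ B) = P(B)·P(A|B) = 0.36 × 0.50 = 0.18
P(A ∪ B) = 0.50 + 0.36 − 0.18 = 0.68

0.68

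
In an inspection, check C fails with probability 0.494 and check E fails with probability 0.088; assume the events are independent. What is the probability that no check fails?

P(none) = (1 − 0.494) × (1 − 0.088) = 0.506 × 0.912 = 0.461472

0.461472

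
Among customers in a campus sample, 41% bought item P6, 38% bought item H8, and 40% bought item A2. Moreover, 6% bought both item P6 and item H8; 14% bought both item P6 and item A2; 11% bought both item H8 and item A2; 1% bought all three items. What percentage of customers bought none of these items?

11%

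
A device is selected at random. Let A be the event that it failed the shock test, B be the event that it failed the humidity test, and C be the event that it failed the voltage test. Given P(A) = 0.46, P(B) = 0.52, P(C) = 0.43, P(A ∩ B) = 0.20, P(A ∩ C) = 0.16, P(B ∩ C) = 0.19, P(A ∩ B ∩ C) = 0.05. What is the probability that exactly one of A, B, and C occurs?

0.46

P(exactly one) = 0.46 + 0.52 + 0.43 − 2·0.20 − 2·0.16 − 2·0.19 + 3·0.05 = 0.46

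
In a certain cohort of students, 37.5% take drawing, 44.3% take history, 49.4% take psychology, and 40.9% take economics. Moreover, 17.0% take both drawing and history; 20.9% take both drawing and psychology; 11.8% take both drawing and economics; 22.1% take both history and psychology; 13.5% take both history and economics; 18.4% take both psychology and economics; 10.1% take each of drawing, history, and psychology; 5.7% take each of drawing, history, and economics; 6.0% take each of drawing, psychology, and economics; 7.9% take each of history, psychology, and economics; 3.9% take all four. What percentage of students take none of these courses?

P(union) = 37.5 + 44.3 + 49.4 + 40.9 − 17.0 − 20.9 − 11.8 − 22.1 − 13.5 − 18.4 + 10.1 + 5.7 + 6.0 + 7.9 − 3.9 = 94.2%
P(none) = 100% − 94.2% = 5.8%

5.8%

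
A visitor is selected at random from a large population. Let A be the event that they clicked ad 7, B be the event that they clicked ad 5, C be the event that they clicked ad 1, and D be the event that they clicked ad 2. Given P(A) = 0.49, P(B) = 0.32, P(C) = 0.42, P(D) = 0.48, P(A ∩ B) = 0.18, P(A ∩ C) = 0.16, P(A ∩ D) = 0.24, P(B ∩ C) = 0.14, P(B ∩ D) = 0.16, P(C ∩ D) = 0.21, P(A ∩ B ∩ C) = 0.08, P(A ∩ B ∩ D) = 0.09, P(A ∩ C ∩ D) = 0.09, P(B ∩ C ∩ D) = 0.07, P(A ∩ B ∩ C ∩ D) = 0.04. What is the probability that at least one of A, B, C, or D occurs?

0.91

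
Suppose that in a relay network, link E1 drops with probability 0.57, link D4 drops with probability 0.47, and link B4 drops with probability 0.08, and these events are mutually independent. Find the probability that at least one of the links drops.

0.790332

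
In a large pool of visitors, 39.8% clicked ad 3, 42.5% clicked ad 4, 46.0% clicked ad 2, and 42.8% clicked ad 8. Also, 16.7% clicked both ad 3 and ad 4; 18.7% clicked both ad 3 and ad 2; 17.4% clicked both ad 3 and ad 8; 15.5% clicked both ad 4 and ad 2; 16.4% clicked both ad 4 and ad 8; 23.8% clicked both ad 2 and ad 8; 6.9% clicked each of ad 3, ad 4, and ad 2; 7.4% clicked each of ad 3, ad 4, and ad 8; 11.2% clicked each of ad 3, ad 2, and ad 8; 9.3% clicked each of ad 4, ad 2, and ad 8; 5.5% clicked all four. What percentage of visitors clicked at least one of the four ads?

P(≥1) = 39.8 + 42.5 + 46.0 + 42.8 − 16.7 − 18.7 − 17.4 − 15.5 − 16.4 − 23.8 + 6.9 + 7.4 + 11.2 + 9.3 − 5.5 = 91.9%

91.9%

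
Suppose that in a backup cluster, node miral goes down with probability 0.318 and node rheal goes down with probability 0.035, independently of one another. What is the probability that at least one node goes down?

Independence gives P(none) = ∏(1 − pᵢ).
P(none) = (1 − 0.318) × (1 − 0.035) = 0.682 × 0.965 = 0.65813
P(at least one) = 1 − 0.65813 = 0.34187

0.34187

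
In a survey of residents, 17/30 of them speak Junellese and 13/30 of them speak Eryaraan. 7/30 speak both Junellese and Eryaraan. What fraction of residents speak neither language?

7/30

P(at least one) = 17/30 + 13/30 − 7/30 = 23/30
P(none) = 1 − 23/30 = 7/30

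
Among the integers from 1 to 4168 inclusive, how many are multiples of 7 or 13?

870

By inclusion–exclusion:
595 + 320 − 45 = 870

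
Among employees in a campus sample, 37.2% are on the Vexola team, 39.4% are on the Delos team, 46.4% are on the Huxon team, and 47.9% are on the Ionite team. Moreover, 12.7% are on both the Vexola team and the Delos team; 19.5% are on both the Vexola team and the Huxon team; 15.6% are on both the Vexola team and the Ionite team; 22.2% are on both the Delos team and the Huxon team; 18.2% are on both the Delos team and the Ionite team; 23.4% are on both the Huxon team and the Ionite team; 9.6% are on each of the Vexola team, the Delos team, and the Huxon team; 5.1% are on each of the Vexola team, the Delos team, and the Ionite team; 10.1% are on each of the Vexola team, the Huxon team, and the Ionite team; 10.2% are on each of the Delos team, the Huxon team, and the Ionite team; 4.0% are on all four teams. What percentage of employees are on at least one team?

By inclusion–exclusion:
P(union) = 37.2 + 39.4 + 46.4 + 47.9 − 12.7 − 19.5 − 15.6 − 22.2 − 18.2 − 23.4 + 9.6 + 5.1 + 10.1 + 10.2 − 4.0 = 90.3%

90.3%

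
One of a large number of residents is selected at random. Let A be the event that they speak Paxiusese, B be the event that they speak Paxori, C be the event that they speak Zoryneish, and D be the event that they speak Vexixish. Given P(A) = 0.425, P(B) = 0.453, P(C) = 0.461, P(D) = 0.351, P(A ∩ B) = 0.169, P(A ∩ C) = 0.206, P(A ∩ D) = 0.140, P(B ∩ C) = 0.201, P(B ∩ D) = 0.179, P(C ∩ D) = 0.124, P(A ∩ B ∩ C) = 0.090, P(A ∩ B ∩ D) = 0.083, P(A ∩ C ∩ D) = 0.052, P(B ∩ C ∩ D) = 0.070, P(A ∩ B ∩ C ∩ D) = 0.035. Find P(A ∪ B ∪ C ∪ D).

0.931

P(A ∪ B ∪ C ∪ D) = 0.425 + 0.453 + 0.461 + 0.351 − 0.169 − 0.206 − 0.140 − 0.201 − 0.179 − 0.124 + 0.090 + 0.083 + 0.052 + 0.070 − 0.035 = 0.931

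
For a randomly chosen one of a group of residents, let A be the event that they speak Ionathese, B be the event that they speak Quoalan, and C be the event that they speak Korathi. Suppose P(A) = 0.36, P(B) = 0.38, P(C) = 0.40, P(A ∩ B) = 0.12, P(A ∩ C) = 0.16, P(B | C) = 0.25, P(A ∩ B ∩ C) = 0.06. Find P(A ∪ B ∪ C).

P(B ∩ C) = P(C)·P(B|C) = 0.40 × 0.25 = 0.10
P(A ∪ B ∪ C) = 0.36 + 0.38 + 0.40 − 0.12 − 0.16 − 0.10 + 0.06 = 0.82

0.82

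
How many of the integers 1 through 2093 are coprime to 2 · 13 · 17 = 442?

floor(2093/2) + floor(2093/13) + floor(2093/17) − floor(2093/26) − floor(2093/34) − floor(2093/221) + floor(2093/442) = 1046 + 161 + 123 − 80 − 61 − 9 + 4 = 1184
2093 − 1184 = 909

909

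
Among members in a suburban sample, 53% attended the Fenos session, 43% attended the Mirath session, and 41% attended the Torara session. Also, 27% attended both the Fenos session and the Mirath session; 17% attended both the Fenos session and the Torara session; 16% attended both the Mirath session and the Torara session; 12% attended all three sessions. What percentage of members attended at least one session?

P(≥1) = 53 + 43 + 41 − 27 − 17 − 16 + 12 = 89%

89%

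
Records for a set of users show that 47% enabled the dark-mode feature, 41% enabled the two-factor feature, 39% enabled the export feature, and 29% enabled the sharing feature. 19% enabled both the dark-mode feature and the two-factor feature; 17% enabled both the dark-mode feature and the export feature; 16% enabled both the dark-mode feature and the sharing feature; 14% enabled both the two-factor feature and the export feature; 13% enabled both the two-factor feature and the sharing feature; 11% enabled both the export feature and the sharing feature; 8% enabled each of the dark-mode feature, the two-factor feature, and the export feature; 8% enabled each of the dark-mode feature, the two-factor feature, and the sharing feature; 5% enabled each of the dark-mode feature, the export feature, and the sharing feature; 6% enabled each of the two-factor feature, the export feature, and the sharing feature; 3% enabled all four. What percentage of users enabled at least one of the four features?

90%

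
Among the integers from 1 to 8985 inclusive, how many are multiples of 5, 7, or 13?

Inclusion–exclusion gives
1797 + 1283 + 691 − 256 − 138 − 98 + 19 = 3298

3298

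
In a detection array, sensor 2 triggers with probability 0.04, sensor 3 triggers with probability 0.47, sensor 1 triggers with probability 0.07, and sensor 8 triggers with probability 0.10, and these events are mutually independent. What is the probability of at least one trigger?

0.5741344

P(none) = (1 − 0.04) × (1 − 0.47) × (1 − 0.07) × (1 − 0.10) = 0.96 × 0.53 × 0.93 × 0.90 = 0.4258656
P(at least one) = 1 − 0.4258656 = 0.5741344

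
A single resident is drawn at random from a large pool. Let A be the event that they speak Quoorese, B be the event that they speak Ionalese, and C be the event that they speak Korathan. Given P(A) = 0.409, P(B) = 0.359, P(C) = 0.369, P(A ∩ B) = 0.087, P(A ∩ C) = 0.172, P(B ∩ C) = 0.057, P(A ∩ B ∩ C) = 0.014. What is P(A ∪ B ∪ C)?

P(A ∪ B ∪ C) = 0.409 + 0.359 + 0.369 − 0.087 − 0.172 − 0.057 + 0.014 = 0.835

0.835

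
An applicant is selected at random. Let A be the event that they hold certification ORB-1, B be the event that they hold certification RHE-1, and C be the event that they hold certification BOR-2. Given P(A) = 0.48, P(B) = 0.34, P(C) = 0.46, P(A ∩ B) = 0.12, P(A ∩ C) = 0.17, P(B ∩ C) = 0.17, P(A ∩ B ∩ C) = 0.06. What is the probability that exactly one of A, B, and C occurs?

0.54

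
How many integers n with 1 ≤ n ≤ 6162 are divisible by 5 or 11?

Using inclusion–exclusion:
⌊6162/5⌋ + ⌊6162/11⌋ − ⌊6162/55⌋ = 1232 + 560 − 112 = 1680

1680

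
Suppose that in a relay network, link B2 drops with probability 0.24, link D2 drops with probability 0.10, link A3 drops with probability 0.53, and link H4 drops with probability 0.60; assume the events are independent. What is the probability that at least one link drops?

P(none) = (1 − 0.24) × (1 − 0.10) × (1 − 0.53) × (1 − 0.60) = 0.76 × 0.90 × 0.47 × 0.40 = 0.128592
P(at least one) = 1 − 0.128592 = 0.871408

0.871408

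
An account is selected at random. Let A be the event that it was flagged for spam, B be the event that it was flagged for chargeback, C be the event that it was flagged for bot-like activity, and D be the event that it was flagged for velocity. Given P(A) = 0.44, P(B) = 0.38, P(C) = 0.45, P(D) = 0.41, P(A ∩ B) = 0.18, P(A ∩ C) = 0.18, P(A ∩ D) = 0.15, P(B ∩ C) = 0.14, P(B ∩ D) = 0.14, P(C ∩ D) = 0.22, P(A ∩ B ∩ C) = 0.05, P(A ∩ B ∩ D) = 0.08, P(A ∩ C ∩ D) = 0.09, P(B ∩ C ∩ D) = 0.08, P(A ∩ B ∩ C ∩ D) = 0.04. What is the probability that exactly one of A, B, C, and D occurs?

0.40

P(exactly one) = 0.44 + 0.38 + 0.45 + 0.41 − 2·0.18 − 2·0.18 − 2·0.15 − 2·0.14 − 2·0.14 − 2·0.22 + 3·0.05 + 3·0.08 + 3·0.09 + 3·0.08 − 4·0.04 = 0.40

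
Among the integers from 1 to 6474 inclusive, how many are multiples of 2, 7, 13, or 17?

Inclusion–exclusion gives
3237 + 924 + 498 + 380 − 462 − 249 − 190 − 71 − 54 − 29 + 35 + 27 + 14 + 4 − 2 = 4062

4062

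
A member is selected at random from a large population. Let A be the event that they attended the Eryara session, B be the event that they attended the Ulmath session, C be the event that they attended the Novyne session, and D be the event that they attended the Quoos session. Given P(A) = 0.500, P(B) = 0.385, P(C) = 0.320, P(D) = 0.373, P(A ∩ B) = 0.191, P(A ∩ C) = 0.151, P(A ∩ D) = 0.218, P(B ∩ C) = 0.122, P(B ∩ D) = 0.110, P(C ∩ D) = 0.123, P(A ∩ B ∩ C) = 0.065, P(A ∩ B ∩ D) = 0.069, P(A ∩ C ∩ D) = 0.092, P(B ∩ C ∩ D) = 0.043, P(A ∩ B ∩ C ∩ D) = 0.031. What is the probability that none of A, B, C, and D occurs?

Using inclusion–exclusion:
P(A ∪ B ∪ C ∪ D) = 0.500 + 0.385 + 0.320 + 0.373 − 0.191 − 0.151 − 0.218 − 0.122 − 0.110 − 0.123 + 0.065 + 0.069 + 0.092 + 0.043 − 0.031 = 0.901
P(none) = 1 − 0.901 = 0.099

0.099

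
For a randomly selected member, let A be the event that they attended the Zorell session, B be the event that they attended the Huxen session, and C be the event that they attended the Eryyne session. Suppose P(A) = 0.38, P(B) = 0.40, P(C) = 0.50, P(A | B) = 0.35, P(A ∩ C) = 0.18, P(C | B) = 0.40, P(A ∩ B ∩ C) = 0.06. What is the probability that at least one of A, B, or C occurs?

P(A ∩ B) = P(B)·P(A|B) = 0.40 × 0.35 = 0.14
P(B ∩ C) = P(B)·P(C|B) = 0.40 × 0.40 = 0.16
P(A ∪ B ∪ C) = 0.38 + 0.40 + 0.50 − 0.14 − 0.18 − 0.16 + 0.06 = 0.86

0.86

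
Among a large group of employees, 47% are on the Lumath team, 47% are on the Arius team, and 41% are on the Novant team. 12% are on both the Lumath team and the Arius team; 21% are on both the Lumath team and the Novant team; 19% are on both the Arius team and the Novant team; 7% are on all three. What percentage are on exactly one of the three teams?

52%

By inclusion–exclusion (exactly-one form):
P(exactly one) = 47 + 47 + 41 − 2·12 − 2·21 − 2·19 + 3·7 = 52%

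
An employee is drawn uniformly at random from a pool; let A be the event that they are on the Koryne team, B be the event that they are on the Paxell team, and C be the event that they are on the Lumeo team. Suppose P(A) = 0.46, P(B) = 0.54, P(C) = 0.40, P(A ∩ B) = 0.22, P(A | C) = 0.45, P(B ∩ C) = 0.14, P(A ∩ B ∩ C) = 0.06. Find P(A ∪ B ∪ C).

P(A ∩ C) = P(C)·P(A|C) = 0.40 × 0.45 = 0.18
P(A ∪ B ∪ C) = 0.46 + 0.54 + 0.40 − 0.22 − 0.18 − 0.14 + 0.06 = 0.92

0.92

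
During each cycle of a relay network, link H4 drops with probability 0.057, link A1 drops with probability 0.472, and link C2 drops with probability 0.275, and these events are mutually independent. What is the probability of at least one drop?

P(none) = (1 − 0.057) × (1 − 0.472) × (1 − 0.275) = 0.943 × 0.528 × 0.725 = 0.3609804
P(at least one) = 1 − 0.3609804 = 0.6390196

0.6390196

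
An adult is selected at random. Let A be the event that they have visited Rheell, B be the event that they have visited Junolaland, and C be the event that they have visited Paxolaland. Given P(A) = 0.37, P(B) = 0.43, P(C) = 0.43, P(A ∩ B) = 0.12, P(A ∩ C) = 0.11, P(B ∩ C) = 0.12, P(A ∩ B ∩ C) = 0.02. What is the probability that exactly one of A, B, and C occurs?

0.59

By inclusion–exclusion (exactly-one form):
P(exactly one) = 0.37 + 0.43 + 0.43 − 2·0.12 − 2·0.11 − 2·0.12 + 3·0.02 = 0.59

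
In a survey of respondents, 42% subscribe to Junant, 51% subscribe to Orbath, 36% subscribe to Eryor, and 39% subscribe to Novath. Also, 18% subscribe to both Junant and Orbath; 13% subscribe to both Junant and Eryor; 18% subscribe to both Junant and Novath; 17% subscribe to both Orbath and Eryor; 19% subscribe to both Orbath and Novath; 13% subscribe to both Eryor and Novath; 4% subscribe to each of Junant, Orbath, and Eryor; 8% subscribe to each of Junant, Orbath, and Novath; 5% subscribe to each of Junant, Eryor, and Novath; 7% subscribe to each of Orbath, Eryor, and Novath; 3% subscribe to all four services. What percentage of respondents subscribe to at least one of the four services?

Using inclusion–exclusion:
P(≥1) = 42 + 51 + 36 + 39 − 18 − 13 − 18 − 17 − 19 − 13 + 4 + 8 + 5 + 7 − 3 = 91%

91%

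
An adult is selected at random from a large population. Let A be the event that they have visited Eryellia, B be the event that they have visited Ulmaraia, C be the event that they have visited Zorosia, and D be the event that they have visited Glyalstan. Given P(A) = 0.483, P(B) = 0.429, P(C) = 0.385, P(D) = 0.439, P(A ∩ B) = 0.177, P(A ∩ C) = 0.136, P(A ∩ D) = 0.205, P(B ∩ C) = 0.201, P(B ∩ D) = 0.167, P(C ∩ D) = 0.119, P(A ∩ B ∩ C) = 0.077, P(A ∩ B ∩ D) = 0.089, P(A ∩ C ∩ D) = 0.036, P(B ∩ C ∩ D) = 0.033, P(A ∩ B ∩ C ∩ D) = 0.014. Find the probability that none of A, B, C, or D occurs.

Apply inclusion-exclusion:
P(A ∪ B ∪ C ∪ D) = 0.483 + 0.429 + 0.385 + 0.439 − 0.177 − 0.136 − 0.205 − 0.201 − 0.167 − 0.119 + 0.077 + 0.089 + 0.036 + 0.033 − 0.014 = 0.952
P(none) = 1 − 0.952 = 0.048

0.048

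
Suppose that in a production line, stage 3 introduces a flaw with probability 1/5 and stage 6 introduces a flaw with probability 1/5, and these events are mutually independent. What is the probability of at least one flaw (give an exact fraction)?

9/25

P(none) = (1 − 1/5) × (1 − 1/5) = 4/5 × 4/5 = 16/25
P(at least one) = 1 − 16/25 = 9/25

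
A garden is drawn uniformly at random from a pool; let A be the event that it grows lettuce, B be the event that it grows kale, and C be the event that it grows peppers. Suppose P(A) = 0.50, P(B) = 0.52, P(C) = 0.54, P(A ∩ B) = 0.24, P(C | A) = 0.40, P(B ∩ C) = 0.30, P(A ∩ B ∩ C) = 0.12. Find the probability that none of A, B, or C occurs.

P(A ∩ C) = P(A)·P(C|A) = 0.50 × 0.40 = 0.20
Apply inclusion-exclusion:
P(A ∪ B ∪ C) = 0.50 + 0.52 + 0.54 − 0.24 − 0.20 − 0.30 + 0.12 = 0.94
P(none) = 1 − 0.94 = 0.06

0.06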